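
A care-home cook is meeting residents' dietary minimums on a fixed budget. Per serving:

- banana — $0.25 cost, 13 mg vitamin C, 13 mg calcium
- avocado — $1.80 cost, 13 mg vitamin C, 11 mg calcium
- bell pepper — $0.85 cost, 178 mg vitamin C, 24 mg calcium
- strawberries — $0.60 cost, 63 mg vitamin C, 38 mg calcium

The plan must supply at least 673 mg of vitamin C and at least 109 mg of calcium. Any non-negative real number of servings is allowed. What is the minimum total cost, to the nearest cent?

Minimising a linear cost over {vitamin C ≥ 673, calcium ≥ 109, servings ≥ 0} — the optimum is at a vertex, using one or two foods.
banana only: max(673/13, 109/13) = 51.77 servings → $12.94.
avocado only: max(673/13, 109/11) = 51.77 servings → $93.18.
bell pepper only: max(673/178, 109/24) = 4.542 servings → $3.86.
strawberries only: max(673/63, 109/38) = 10.68 servings → $6.41.
banana + avocado: intersection lies outside the first quadrant.
banana + bell pepper with both tight: 1.623 servings and 3.662 servings → $3.52.
banana + strawberries: the both-tight solution has a negative serving — not a feasible corner.
avocado + bell pepper with both tight: 1.974 servings and 3.637 servings → $6.65.
avocado + strawberries: the both-tight solution has a negative serving — not a feasible corner.
bell pepper + strawberries with both tight: 3.562 servings and 0.6188 servings → $3.40.
Cheapest feasible corner: $3.40.

$3.40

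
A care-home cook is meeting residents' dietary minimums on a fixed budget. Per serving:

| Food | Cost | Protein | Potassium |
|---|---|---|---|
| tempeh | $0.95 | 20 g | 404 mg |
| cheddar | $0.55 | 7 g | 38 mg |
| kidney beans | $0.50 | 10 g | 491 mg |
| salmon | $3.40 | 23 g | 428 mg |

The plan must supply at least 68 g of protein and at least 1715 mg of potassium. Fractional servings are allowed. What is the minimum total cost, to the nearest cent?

Check every corner: each single food scaled to meet both minima, and each pair solved so both constraints bind.
tempeh only: max(68/20, 1715/404) = 4.245 servings → $4.03.
cheddar only: max(68/7, 1715/38) = 45.13 servings → $24.82.
kidney beans only: max(68/10, 1715/491) = 6.8 servings → $3.40.
salmon only: max(68/23, 1715/428) = 4.007 servings → $13.62.
tempeh + cheddar with both targets exact would need a negative amount; discard.
tempeh + kidney beans with both tight: 2.809 servings and 1.181 servings → $3.26.
tempeh + salmon: the both-tight solution has a negative serving — not a feasible corner.
cheddar + kidney beans with both tight: 5.312 servings and 3.082 servings → $4.46.
cheddar + salmon: intersection lies outside the first quadrant.
kidney beans + salmon with both tight: 1.475 servings and 2.315 servings → $8.61.
The minimum over all feasible corners is $3.26.

$3.26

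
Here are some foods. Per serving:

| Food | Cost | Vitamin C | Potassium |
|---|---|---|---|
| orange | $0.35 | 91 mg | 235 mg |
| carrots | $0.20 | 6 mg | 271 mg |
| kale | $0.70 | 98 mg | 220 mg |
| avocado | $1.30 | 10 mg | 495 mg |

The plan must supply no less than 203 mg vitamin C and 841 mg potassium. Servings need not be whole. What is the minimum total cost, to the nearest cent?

This is a tiny linear program; its minimum lies at a vertex of the feasible set. List the vertices and price them.
orange only: max(203/91, 841/235) = 3.579 servings → $1.25.
carrots only: max(203/6, 841/271) = 33.83 servings → $6.77.
kale only: max(203/98, 841/220) = 3.823 servings → $2.68.
avocado only: max(203/10, 841/495) = 20.3 servings → $26.39.
orange + carrots with both tight: 2.149 servings and 1.24 servings → $1.00.
orange + kale with both targets exact would need a negative amount; discard.
orange + avocado with both tight: 2.157 servings and 0.6752 servings → $1.63.
carrots + kale with both tight: 1.496 servings and 1.98 servings → $1.69.
carrots + avocado: the both-tight solution has a negative serving — not a feasible corner.
kale + avocado with both tight: 1.988 servings and 0.8153 servings → $2.45.
Cheapest feasible corner: $1.00.

$1.00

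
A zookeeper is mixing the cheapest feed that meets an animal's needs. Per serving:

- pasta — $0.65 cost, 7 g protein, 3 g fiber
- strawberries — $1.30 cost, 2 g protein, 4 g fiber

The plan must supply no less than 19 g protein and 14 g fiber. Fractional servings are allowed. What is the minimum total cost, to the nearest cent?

$3.03

Compare the cost at each extreme point of the feasible region.
pasta only: max(19/7, 14/3) = 4.667 servings → $3.03.
strawberries only: max(19/2, 14/4) = 9.5 servings → $12.35.
pasta + strawberries with both tight: 2.182 servings and 1.864 servings → $3.84.
The minimum over all feasible corners is $3.03.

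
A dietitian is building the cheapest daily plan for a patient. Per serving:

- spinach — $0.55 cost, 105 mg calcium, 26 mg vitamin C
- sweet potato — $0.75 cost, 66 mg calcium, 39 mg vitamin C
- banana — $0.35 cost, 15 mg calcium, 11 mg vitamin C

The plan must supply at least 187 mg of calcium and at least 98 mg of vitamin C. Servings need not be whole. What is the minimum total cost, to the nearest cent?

Compare the cost at each extreme point of the feasible region.
spinach only: max(187/105, 98/26) = 3.769 servings → $2.07.
sweet potato only: max(187/66, 98/39) = 2.833 servings → $2.12.
banana only: max(187/15, 98/11) = 12.47 servings → $4.36.
spinach + sweet potato with both tight: 0.3468 servings and 2.282 servings → $1.90.
spinach + banana with both tight: 0.7673 servings and 7.095 servings → $2.91.
sweet potato + banana with both targets exact would need a negative amount; discard.
Cheapest feasible corner: $1.90.

$1.90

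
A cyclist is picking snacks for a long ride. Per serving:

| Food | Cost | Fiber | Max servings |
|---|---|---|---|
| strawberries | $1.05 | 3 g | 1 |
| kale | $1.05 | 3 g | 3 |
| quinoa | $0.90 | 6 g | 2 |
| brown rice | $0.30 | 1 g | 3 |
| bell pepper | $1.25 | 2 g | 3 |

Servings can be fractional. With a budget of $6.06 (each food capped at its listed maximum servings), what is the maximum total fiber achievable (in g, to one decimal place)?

Fiber per dollar: quinoa 6.667, brown rice 3.333, strawberries 2.857, kale 2.857, bell pepper 1.6.
Take 2 servings of quinoa: spends $1.80, +12.0 g fiber (running total 12.0 g).
Take 3 servings of brown rice: spends $0.90, +3.0 g fiber (running total 15.0 g).
Take 1 serving of strawberries: spends $1.05, +3.0 g fiber (running total 18.0 g).
Take 2.2 servings of kale: spends $2.31, +6.6 g fiber (running total 24.6 g).
Greedy by best ratio exhausts the cost allowance optimally: 24.6 g.

24.6 g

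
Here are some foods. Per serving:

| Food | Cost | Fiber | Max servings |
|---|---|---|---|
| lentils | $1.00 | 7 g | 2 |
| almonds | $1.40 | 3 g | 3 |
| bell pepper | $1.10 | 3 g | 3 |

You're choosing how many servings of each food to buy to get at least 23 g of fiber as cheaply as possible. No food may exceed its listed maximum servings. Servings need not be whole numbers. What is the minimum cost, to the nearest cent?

Cost per g of fiber: lentils $0.1429, bell pepper $0.3667, almonds $0.4667.
Take 2 servings of lentils: +14.0 g fiber for $2.00 (total $2.00, still need 9.0 g).
Take 3 servings of bell pepper: +9.0 g fiber for $3.30 (total $5.30, still need 0.0 g).
Filling from the cheapest source first is optimal under one linear minimum: $5.30.

$5.30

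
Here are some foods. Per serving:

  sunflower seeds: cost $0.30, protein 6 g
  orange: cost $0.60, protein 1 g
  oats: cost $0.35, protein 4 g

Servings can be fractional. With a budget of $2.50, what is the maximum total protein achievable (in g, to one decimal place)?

Protein per dollar: sunflower seeds 20, oats 11.43, orange 1.667.
With no serving limits, spend the whole cost allowance on sunflower seeds: $2.50 / $0.30 × 6 g = 50.0 g.

50.0 g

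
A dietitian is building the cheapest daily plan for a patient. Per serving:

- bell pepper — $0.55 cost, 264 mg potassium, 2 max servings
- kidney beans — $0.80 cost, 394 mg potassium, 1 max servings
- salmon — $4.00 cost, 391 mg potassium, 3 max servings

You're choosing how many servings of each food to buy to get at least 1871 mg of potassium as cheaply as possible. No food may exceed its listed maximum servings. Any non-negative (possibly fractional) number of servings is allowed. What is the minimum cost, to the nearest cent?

Cost per mg of potassium: kidney beans $0.0020, bell pepper $0.0021, salmon $0.0102.
Take 1 serving of kidney beans: +394.0 mg potassium for $0.80 (total $0.80, still need 1477.0 mg).
Take 2 servings of bell pepper: +528.0 mg potassium for $1.10 (total $1.90, still need 949.0 mg).
Take 2.427 servings of salmon: +949.0 mg potassium for $9.71 (total $11.61, still need 0.0 mg).
Filling from the cheapest source first is optimal under one linear minimum: $11.61.

$11.61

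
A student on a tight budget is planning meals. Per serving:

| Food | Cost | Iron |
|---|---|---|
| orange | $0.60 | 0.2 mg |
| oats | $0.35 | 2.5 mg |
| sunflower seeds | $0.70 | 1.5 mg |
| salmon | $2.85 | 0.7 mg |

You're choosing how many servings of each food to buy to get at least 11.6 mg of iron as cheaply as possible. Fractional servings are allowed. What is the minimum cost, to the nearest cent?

$1.62

Cost per mg of iron: oats $0.1400, sunflower seeds $0.4667, orange $3.0000, salmon $4.0714.
With no serving limits, use only oats: 11.6 mg / 2.5 mg = 4.64 servings × $0.35 = $1.62.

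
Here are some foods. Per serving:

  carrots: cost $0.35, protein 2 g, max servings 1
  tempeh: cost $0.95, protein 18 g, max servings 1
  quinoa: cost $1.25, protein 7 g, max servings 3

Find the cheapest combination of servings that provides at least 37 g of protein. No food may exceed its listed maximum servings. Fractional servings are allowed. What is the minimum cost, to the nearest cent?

Cost per g of protein: tempeh $0.0528, carrots $0.1750, quinoa $0.1786.
Take 1 serving of tempeh: +18.0 g protein for $0.95 (total $0.95, still need 19.0 g).
Take 1 serving of carrots: +2.0 g protein for $0.35 (total $1.30, still need 17.0 g).
Take 2.429 servings of quinoa: +17.0 g protein for $3.04 (total $4.34, still need 0.0 g).
Greedy by cheapest-per-g is optimal for a single linear constraint, so the minimum cost is $4.34.

$4.34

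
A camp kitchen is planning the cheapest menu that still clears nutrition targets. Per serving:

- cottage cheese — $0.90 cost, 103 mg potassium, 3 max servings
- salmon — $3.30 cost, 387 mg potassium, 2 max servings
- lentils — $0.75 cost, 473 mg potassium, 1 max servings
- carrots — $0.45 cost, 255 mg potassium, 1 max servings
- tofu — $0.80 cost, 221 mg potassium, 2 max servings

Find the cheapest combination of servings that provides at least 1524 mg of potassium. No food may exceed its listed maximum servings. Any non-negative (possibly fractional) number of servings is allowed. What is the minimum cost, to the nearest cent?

$5.82

Cost per mg of potassium: lentils $0.0016, carrots $0.0018, tofu $0.0036, salmon $0.0085, cottage cheese $0.0087.
Take 1 serving of lentils: +473.0 mg potassium for $0.75 (total $0.75, still need 1051.0 mg).
Take 1 serving of carrots: +255.0 mg potassium for $0.45 (total $1.20, still need 796.0 mg).
Take 2 servings of tofu: +442.0 mg potassium for $1.60 (total $2.80, still need 354.0 mg).
Take 0.9147 servings of salmon: +354.0 mg potassium for $3.02 (total $5.82, still need 0.0 mg).
Greedy by cheapest-per-mg is optimal for a single linear constraint, so the minimum cost is $5.82.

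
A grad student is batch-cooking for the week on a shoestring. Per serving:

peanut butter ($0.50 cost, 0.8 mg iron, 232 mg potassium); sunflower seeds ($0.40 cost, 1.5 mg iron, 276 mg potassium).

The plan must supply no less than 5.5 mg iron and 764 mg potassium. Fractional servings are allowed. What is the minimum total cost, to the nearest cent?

$1.47

This is a tiny linear program; its minimum lies at a vertex of the feasible set. List the vertices and price them.
peanut butter only: max(5.5/0.8, 764/232) = 6.875 servings → $3.44.
sunflower seeds only: max(5.5/1.5, 764/276) = 3.667 servings → $1.47.
peanut butter + sunflower seeds with both targets exact would need a negative amount; discard.
Cheapest feasible corner: $1.47.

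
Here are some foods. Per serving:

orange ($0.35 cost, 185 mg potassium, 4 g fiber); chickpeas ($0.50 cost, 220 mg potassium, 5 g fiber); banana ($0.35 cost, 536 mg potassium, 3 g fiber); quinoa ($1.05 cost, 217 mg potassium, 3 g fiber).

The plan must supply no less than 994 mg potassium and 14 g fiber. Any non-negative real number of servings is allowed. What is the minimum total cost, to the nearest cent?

$1.30

For a min-cost LP with two ≥-constraints, a basic feasible solution has at most two positive variables.
orange only: max(994/185, 14/4) = 5.373 servings → $1.88.
chickpeas only: max(994/220, 14/5) = 4.518 servings → $2.26.
banana only: max(994/536, 14/3) = 4.667 servings → $1.63.
quinoa only: max(994/217, 14/3) = 4.667 servings → $4.90.
orange + chickpeas with both targets exact would need a negative amount; discard.
orange + banana with both tight: 2.846 servings and 0.8722 servings → $1.30.
orange + quinoa with both tight: 0.1789 servings and 4.428 servings → $4.71.
chickpeas + banana with both tight: 2.239 servings and 0.9356 servings → $1.45.
chickpeas + quinoa with both tight: 0.1318 servings and 4.447 servings → $4.74.
banana + quinoa with both targets exact would need a negative amount; discard.
So the least-cost plan costs $1.30.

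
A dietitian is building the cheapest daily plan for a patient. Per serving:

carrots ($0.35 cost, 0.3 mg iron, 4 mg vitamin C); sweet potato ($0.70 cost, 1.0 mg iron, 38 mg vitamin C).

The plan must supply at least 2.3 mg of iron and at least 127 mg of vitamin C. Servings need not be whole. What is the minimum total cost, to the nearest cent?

$2.34

The cheapest plan sits at a corner of the feasible region — with two constraints it uses at most two foods.
carrots only: max(2.3/0.3, 127/4) = 31.75 servings → $11.11.
sweet potato only: max(2.3/1.0, 127/38) = 3.342 servings → $2.34.
carrots + sweet potato: the both-tight solution has a negative serving — not a feasible corner.
So the least-cost plan costs $2.34.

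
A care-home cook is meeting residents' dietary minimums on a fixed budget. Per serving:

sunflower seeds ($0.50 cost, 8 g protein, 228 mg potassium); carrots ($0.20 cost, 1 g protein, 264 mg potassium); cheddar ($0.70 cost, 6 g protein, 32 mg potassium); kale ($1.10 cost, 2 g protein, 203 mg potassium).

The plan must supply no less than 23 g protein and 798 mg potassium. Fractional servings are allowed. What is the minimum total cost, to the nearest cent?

$1.52

Two binding constraints pin down two serving amounts, so the optimal mix uses at most two foods. The candidates are each food alone (scaled to the tighter of protein/potassium) and each pair with both constraints tight.
sunflower seeds only: max(23/8, 798/228) = 3.5 servings → $1.75.
carrots only: max(23/1, 798/264) = 23 servings → $4.60.
cheddar only: max(23/6, 798/32) = 24.94 servings → $17.46.
kale only: max(23/2, 798/203) = 11.5 servings → $12.65.
sunflower seeds + carrots with both tight: 2.799 servings and 0.6051 servings → $1.52.
sunflower seeds + cheddar with both targets exact would need a negative amount; discard.
sunflower seeds + kale with both tight: 2.631 servings and 0.976 servings → $2.39.
carrots + cheddar with both tight: 2.611 servings and 3.398 servings → $2.90.
carrots + kale: intersection lies outside the first quadrant.
cheddar + kale with both tight: 2.663 servings and 3.511 servings → $5.73.
The minimum over all feasible corners is $1.52.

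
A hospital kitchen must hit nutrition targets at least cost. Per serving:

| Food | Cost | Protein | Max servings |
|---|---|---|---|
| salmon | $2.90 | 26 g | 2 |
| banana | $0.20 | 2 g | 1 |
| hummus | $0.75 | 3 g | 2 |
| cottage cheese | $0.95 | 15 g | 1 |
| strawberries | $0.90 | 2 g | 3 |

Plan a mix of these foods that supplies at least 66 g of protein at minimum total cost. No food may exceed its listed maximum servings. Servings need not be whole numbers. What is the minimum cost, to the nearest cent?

Cost per g of protein: cottage cheese $0.0633, banana $0.1000, salmon $0.1115, hummus $0.2500, strawberries $0.4500.
Take 1 serving of cottage cheese: +15.0 g protein for $0.95 (total $0.95, still need 51.0 g).
Take 1 serving of banana: +2.0 g protein for $0.20 (total $1.15, still need 49.0 g).
Take 1.885 servings of salmon: +49.0 g protein for $5.47 (total $6.62, still need 0.0 g).
Greedy by cheapest-per-g is optimal for a single linear constraint, so the minimum cost is $6.62.

$6.62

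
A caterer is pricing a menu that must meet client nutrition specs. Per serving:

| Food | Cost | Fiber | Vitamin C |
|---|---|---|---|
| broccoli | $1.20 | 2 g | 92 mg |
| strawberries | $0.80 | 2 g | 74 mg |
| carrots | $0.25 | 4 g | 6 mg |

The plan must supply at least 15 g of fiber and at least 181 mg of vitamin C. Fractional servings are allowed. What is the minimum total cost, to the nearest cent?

Compare the cost at each extreme point of the feasible region.
broccoli only: max(15/2, 181/92) = 7.5 servings → $9.00.
strawberries only: max(15/2, 181/74) = 7.5 servings → $6.00.
carrots only: max(15/4, 181/6) = 30.17 servings → $7.54.
broccoli + strawberries: the both-tight solution has a negative serving — not a feasible corner.
broccoli + carrots with both tight: 1.781 servings and 2.86 servings → $2.85.
strawberries + carrots with both tight: 2.232 servings and 2.634 servings → $2.44.
So the least-cost plan costs $2.44.

$2.44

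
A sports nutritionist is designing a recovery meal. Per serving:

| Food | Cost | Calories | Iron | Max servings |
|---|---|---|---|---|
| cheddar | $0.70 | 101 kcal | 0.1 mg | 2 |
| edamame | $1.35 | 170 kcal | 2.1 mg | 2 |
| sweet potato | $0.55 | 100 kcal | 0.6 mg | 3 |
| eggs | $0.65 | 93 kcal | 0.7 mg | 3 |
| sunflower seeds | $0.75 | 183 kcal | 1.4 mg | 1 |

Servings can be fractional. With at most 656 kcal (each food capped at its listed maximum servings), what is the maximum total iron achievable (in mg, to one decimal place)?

6.6 mg

Iron per kcal: edamame 0.01235, sunflower seeds 0.00765, eggs 0.007527, sweet potato 0.006, cheddar 0.0009901.
Take 2 servings of edamame: uses 340 kcal, +4.2 mg iron (running total 4.2 mg).
Take 1 serving of sunflower seeds: uses 183 kcal, +1.4 mg iron (running total 5.6 mg).
Take 1.43 servings of eggs: uses 133 kcal, +1.0 mg iron (running total 6.6 mg).
Filling greedily by iron-per-kcal is optimal for one linear limit, giving 6.6 mg.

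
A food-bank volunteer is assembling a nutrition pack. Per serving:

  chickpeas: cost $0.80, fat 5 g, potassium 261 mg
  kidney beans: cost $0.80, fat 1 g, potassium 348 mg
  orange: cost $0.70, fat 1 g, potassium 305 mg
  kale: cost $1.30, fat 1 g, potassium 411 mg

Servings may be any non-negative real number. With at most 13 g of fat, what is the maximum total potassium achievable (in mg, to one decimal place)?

Potassium per g fat: kale 411, kidney beans 348, orange 305, chickpeas 52.2.
With no serving limits, spend the whole fat allowance on kale: 13 g / 1 g × 411 mg = 5343.0 mg.

5343.0 mg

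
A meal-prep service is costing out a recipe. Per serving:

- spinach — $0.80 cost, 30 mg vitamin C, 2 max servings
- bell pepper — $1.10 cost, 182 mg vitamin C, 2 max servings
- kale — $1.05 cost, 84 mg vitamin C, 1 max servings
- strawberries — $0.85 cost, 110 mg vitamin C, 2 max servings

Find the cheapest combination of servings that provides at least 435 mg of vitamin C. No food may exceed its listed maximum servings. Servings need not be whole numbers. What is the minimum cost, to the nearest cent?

Cost per mg of vitamin C: bell pepper $0.0060, strawberries $0.0077, kale $0.0125, spinach $0.0267.
Take 2 servings of bell pepper: +364.0 mg vitamin C for $2.20 (total $2.20, still need 71.0 mg).
Take 0.6455 servings of strawberries: +71.0 mg vitamin C for $0.55 (total $2.75, still need 0.0 mg).
Greedy by cheapest-per-mg is optimal for a single linear constraint, so the minimum cost is $2.75.

$2.75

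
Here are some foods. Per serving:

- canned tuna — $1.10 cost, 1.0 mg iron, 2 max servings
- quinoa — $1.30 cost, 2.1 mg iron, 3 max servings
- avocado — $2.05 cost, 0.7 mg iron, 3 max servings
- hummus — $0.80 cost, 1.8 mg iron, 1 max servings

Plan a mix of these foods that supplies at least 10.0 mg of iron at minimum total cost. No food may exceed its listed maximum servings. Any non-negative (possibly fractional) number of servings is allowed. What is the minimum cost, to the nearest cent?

$6.79

Cost per mg of iron: hummus $0.4444, quinoa $0.6190, canned tuna $1.1000, avocado $2.9286.
Take 1 serving of hummus: +1.8 mg iron for $0.80 (total $0.80, still need 8.2 mg).
Take 3 servings of quinoa: +6.3 mg iron for $3.90 (total $4.70, still need 1.9 mg).
Take 1.9 servings of canned tuna: +1.9 mg iron for $2.09 (total $6.79, still need 0.0 mg).
Greedy by cheapest-per-mg is optimal for a single linear constraint, so the minimum cost is $6.79.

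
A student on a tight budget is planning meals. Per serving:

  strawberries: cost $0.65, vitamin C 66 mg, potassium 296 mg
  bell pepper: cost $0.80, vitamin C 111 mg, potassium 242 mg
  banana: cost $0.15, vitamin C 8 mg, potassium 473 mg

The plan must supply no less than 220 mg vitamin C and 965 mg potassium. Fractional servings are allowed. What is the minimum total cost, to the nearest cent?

$1.68

For a min-cost LP with two ≥-constraints, a basic feasible solution has at most two positive variables.
strawberries only: max(220/66, 965/296) = 3.333 servings → $2.17.
bell pepper only: max(220/111, 965/242) = 3.988 servings → $3.19.
banana only: max(220/8, 965/473) = 27.5 servings → $4.12.
strawberries + bell pepper with both tight: 3.191 servings and 0.0847 servings → $2.14.
strawberries + banana: the both-tight solution has a negative serving — not a feasible corner.
bell pepper + banana with both tight: 1.905 servings and 1.065 servings → $1.68.
The minimum over all feasible corners is $1.68.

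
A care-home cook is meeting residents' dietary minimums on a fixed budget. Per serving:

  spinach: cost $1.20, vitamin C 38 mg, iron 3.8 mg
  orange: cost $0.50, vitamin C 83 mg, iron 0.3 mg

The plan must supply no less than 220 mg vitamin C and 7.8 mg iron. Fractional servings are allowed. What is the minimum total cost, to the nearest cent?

$3.18

spinach only: max(220/38, 7.8/3.8) = 5.789 servings → $6.95.
orange only: max(220/83, 7.8/0.3) = 26 servings → $13.00.
spinach + orange with both tight: 1.913 servings and 1.775 servings → $3.18.
So the least-cost plan costs $3.18.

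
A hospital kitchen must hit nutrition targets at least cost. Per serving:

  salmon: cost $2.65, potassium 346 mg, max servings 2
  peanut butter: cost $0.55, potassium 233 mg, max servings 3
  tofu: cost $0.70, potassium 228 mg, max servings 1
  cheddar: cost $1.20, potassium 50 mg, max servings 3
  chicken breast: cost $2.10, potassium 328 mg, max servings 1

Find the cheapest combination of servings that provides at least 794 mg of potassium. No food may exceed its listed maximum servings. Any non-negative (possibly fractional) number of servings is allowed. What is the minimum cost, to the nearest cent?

$1.94

Cost per mg of potassium: peanut butter $0.0024, tofu $0.0031, chicken breast $0.0064, salmon $0.0077, cheddar $0.0240.
Take 3 servings of peanut butter: +699.0 mg potassium for $1.65 (total $1.65, still need 95.0 mg).
Take 0.4167 servings of tofu: +95.0 mg potassium for $0.29 (total $1.94, still need 0.0 mg).
Filling from the cheapest source first is optimal under one linear minimum: $1.94.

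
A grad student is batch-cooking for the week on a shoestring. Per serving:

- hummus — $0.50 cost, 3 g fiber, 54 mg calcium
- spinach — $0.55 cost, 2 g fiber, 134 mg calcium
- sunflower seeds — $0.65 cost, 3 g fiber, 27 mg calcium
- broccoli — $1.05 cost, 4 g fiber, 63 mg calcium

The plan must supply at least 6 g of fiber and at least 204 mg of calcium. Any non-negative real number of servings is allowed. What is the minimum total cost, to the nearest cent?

An LP optimum is at a vertex; with two nutrient constraints at most two foods are used. Check each candidate.
hummus only: max(6/3, 204/54) = 3.778 servings → $1.89.
spinach only: max(6/2, 204/134) = 3 servings → $1.65.
sunflower seeds only: max(6/3, 204/27) = 7.556 servings → $4.91.
broccoli only: max(6/4, 204/63) = 3.238 servings → $3.40.
hummus + spinach with both tight: 1.347 servings and 0.9796 servings → $1.21.
hummus + sunflower seeds: intersection lies outside the first quadrant.
hummus + broccoli: intersection lies outside the first quadrant.
spinach + sunflower seeds with both tight: 1.293 servings and 1.138 servings → $1.45.
spinach + broccoli with both tight: 1.068 servings and 0.9659 servings → $1.60.
sunflower seeds + broccoli: intersection lies outside the first quadrant.
Cheapest feasible corner: $1.21.

$1.21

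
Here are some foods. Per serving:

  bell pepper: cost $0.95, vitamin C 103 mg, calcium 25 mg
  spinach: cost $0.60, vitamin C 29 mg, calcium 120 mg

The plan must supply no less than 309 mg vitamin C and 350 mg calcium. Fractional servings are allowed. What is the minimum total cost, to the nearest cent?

$3.66

This is a tiny linear program; its minimum lies at a vertex of the feasible set. List the vertices and price them.
bell pepper only: max(309/103, 350/25) = 14 servings → $13.30.
spinach only: max(309/29, 350/120) = 10.66 servings → $6.39.
bell pepper + spinach with both tight: 2.315 servings and 2.434 servings → $3.66.
So the least-cost plan costs $3.66.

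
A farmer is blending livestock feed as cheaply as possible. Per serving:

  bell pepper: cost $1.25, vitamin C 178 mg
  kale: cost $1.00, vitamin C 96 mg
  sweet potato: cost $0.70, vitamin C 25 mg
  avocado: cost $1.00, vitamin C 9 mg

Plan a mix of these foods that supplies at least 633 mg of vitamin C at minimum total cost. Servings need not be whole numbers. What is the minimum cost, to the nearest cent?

$4.45

Cost per mg of vitamin C: bell pepper $0.0070, kale $0.0104, sweet potato $0.0280, avocado $0.1111.
With no serving limits, use only bell pepper: 633 mg / 178 mg = 3.556 servings × $1.25 = $4.45.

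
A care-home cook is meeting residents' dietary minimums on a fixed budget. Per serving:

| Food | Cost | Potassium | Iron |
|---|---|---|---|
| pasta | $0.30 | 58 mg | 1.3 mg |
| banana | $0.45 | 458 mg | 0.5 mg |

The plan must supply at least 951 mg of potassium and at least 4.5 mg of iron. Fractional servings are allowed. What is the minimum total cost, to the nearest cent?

pasta only: max(951/58, 4.5/1.3) = 16.4 servings → $4.92.
banana only: max(951/458, 4.5/0.5) = 9 servings → $4.05.
pasta + banana with both tight: 2.799 servings and 1.722 servings → $1.61.
Cheapest feasible corner: $1.61.

$1.61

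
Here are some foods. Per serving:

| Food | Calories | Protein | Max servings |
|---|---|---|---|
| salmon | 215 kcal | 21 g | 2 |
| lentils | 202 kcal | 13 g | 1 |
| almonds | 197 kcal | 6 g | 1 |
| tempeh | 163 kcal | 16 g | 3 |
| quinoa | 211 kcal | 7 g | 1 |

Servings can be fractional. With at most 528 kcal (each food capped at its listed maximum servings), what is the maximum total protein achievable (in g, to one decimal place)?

51.8 g

Protein per kcal: tempeh 0.09816, salmon 0.09767, lentils 0.06436, quinoa 0.03318, almonds 0.03046.
Take 3 servings of tempeh: uses 489 kcal, +48.0 g protein (running total 48.0 g).
Take 0.1814 servings of salmon: uses 39 kcal, +3.8 g protein (running total 51.8 g).
Greedy by best ratio exhausts the calories allowance optimally: 51.8 g.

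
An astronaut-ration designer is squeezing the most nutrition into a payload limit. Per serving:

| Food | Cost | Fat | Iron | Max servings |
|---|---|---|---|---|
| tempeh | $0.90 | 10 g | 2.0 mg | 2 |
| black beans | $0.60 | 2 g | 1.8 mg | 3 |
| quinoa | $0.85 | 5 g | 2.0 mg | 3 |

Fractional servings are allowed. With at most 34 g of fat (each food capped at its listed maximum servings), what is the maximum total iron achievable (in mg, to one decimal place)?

14.0 mg

Iron per g fat: black beans 0.9, quinoa 0.4, tempeh 0.2.
Take 3 servings of black beans: uses 6 g fat, +5.4 mg iron (running total 5.4 mg).
Take 3 servings of quinoa: uses 15 g fat, +6.0 mg iron (running total 11.4 mg).
Take 1.3 servings of tempeh: uses 13 g fat, +2.6 mg iron (running total 14.0 mg).
Greedy by best ratio exhausts the fat allowance optimally: 14.0 mg.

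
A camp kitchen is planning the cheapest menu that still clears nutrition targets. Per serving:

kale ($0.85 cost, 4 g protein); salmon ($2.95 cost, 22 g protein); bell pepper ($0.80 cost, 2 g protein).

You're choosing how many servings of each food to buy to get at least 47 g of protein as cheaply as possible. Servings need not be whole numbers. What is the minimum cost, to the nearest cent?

Cost per g of protein: salmon $0.1341, kale $0.2125, bell pepper $0.4000.
With no serving limits, use only salmon: 47 g / 22 g = 2.136 servings × $2.95 = $6.30.

$6.30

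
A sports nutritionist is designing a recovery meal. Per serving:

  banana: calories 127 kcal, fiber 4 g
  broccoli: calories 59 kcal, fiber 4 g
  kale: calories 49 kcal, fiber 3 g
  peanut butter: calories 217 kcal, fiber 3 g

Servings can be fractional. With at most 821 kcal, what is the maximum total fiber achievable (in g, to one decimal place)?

Fiber per kcal: broccoli 0.0678, kale 0.06122, banana 0.0315, peanut butter 0.01382.
With no serving limits, spend the whole calories allowance on broccoli: 821 kcal / 59 kcal × 4 g = 55.7 g.

55.7 g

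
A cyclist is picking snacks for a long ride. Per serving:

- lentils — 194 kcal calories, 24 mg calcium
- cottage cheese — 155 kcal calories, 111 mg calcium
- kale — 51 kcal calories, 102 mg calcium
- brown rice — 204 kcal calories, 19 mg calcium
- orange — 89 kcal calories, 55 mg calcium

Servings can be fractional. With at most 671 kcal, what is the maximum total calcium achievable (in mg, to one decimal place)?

Calcium per kcal: kale 2, cottage cheese 0.7161, orange 0.618, lentils 0.1237, brown rice 0.09314.
With no serving limits, spend the whole calories allowance on kale: 671 kcal / 51 kcal × 102 mg = 1342.0 mg.

1342.0 mg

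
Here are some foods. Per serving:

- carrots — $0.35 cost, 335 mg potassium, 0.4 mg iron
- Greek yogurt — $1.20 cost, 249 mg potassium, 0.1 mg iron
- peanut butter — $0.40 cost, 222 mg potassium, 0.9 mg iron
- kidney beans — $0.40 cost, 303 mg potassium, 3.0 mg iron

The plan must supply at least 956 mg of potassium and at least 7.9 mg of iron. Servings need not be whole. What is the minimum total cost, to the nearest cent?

$1.21

For a min-cost LP with two ≥-constraints, a basic feasible solution has at most two positive variables.
carrots only: max(956/335, 7.9/0.4) = 19.75 servings → $6.91.
Greek yogurt only: max(956/249, 7.9/0.1) = 79 servings → $94.80.
peanut butter only: max(956/222, 7.9/0.9) = 8.778 servings → $3.51.
kidney beans only: max(956/303, 7.9/3.0) = 3.155 servings → $1.26.
carrots + Greek yogurt: intersection lies outside the first quadrant.
carrots + peanut butter with both targets exact would need a negative amount; discard.
carrots + kidney beans with both tight: 0.5367 servings and 2.562 servings → $1.21.
Greek yogurt + peanut butter: intersection lies outside the first quadrant.
Greek yogurt + kidney beans with both tight: 0.6618 servings and 2.611 servings → $1.84.
peanut butter + kidney beans with both tight: 1.206 servings and 2.272 servings → $1.39.
So the least-cost plan costs $1.21.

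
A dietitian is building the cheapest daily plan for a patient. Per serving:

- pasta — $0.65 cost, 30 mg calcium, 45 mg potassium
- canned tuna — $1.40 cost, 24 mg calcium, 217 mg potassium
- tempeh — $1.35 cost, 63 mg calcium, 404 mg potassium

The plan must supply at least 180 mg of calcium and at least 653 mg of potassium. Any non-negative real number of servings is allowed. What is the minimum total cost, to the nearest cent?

At the optimum either one food covers both requirements or two foods hit both targets exactly; no other combination can be cheaper.
pasta only: max(180/30, 653/45) = 14.51 servings → $9.43.
canned tuna only: max(180/24, 653/217) = 7.5 servings → $10.50.
tempeh only: max(180/63, 653/404) = 2.857 servings → $3.86.
pasta + canned tuna with both tight: 4.307 servings and 2.116 servings → $5.76.
pasta + tempeh with both tight: 3.401 servings and 1.237 servings → $3.88.
canned tuna + tempeh: intersection lies outside the first quadrant.
The minimum over all feasible corners is $3.86.

$3.86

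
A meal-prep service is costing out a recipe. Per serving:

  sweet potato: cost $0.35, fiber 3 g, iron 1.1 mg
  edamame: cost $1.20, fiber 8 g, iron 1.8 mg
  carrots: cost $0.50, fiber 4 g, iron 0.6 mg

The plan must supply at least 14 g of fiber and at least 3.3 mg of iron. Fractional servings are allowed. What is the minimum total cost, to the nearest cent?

$1.63

With two linear requirements the optimum uses one or two foods; enumerate the corners.
sweet potato only: max(14/3, 3.3/1.1) = 4.667 servings → $1.63.
edamame only: max(14/8, 3.3/1.8) = 1.833 servings → $2.20.
carrots only: max(14/4, 3.3/0.6) = 5.5 servings → $2.75.
sweet potato + edamame with both tight: 0.3529 servings and 1.618 servings → $2.06.
sweet potato + carrots with both tight: 1.846 servings and 2.115 servings → $1.70.
edamame + carrots with both targets exact would need a negative amount; discard.
The minimum over all feasible corners is $1.63.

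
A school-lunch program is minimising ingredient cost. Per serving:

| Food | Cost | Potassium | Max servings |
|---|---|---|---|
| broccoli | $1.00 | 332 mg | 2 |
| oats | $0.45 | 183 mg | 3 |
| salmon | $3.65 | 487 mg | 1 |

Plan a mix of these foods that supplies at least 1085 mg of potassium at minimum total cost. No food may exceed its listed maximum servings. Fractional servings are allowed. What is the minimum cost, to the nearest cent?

Cost per mg of potassium: oats $0.0025, broccoli $0.0030, salmon $0.0075.
Take 3 servings of oats: +549.0 mg potassium for $1.35 (total $1.35, still need 536.0 mg).
Take 1.614 servings of broccoli: +536.0 mg potassium for $1.61 (total $2.96, still need 0.0 mg).
Filling from the cheapest source first is optimal under one linear minimum: $2.96.

$2.96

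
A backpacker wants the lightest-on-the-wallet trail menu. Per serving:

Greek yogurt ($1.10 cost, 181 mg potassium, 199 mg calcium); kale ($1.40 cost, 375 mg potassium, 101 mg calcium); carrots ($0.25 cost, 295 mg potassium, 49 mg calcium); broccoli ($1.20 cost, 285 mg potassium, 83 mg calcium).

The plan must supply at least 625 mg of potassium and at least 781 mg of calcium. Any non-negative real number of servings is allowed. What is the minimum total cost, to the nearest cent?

Greek yogurt only: max(625/181, 781/199) = 3.925 servings → $4.32.
kale only: max(625/375, 781/101) = 7.733 servings → $10.83.
carrots only: max(625/295, 781/49) = 15.94 servings → $3.98.
broccoli only: max(625/285, 781/83) = 9.41 servings → $11.29.
Greek yogurt + kale with both targets exact would need a negative amount; discard.
Greek yogurt + carrots: intersection lies outside the first quadrant.
Greek yogurt + broccoli: the both-tight solution has a negative serving — not a feasible corner.
kale + carrots: intersection lies outside the first quadrant.
kale + broccoli: the both-tight solution has a negative serving — not a feasible corner.
carrots + broccoli: the both-tight solution has a negative serving — not a feasible corner.
The minimum over all feasible corners is $3.98.

$3.98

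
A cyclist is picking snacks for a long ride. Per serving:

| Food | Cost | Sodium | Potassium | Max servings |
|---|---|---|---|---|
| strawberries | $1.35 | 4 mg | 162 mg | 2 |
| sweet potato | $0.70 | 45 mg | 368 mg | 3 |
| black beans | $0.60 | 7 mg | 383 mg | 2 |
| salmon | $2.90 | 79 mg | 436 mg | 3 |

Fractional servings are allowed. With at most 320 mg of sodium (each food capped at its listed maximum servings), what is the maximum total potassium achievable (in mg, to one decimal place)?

3093.6 mg

Potassium per mg sodium: black beans 54.71, strawberries 40.5, sweet potato 8.178, salmon 5.519.
Take 2 servings of black beans: uses 14 mg sodium, +766.0 mg potassium (running total 766.0 mg).
Take 2 servings of strawberries: uses 8 mg sodium, +324.0 mg potassium (running total 1090.0 mg).
Take 3 servings of sweet potato: uses 135 mg sodium, +1104.0 mg potassium (running total 2194.0 mg).
Take 2.063 servings of salmon: uses 163 mg sodium, +899.6 mg potassium (running total 3093.6 mg).
Greedy by best ratio exhausts the sodium allowance optimally: 3093.6 mg.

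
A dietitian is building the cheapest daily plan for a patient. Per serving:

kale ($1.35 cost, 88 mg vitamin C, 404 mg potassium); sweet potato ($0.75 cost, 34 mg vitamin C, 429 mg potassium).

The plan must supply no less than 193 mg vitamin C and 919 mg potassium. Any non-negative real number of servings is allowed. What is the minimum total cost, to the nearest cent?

This is a tiny linear program; its minimum lies at a vertex of the feasible set. List the vertices and price them.
kale only: max(193/88, 919/404) = 2.275 servings → $3.07.
sweet potato only: max(193/34, 919/429) = 5.676 servings → $4.26.
kale + sweet potato with both tight: 2.147 servings and 0.1208 servings → $2.99.
Cheapest feasible corner: $2.99.

$2.99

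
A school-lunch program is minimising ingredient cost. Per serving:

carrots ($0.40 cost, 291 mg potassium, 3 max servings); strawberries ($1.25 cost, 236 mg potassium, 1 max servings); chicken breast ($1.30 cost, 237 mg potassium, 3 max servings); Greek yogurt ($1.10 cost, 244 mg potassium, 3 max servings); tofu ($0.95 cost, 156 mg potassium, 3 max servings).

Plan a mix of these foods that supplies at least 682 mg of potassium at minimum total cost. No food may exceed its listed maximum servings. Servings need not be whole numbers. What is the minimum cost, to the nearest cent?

Cost per mg of potassium: carrots $0.0014, Greek yogurt $0.0045, strawberries $0.0053, chicken breast $0.0055, tofu $0.0061.
Take 2.344 servings of carrots: +682.0 mg potassium for $0.94 (total $0.94, still need 0.0 mg).
Filling from the cheapest source first is optimal under one linear minimum: $0.94.

$0.94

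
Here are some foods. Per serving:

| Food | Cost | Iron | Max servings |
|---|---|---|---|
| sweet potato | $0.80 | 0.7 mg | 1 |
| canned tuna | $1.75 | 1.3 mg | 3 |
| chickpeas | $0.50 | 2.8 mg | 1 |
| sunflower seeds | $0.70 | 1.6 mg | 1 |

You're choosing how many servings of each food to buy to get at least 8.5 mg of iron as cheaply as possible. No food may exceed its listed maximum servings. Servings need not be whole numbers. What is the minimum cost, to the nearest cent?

Cost per mg of iron: chickpeas $0.1786, sunflower seeds $0.4375, sweet potato $1.1429, canned tuna $1.3462.
Take 1 serving of chickpeas: +2.8 mg iron for $0.50 (total $0.50, still need 5.7 mg).
Take 1 serving of sunflower seeds: +1.6 mg iron for $0.70 (total $1.20, still need 4.1 mg).
Take 1 serving of sweet potato: +0.7 mg iron for $0.80 (total $2.00, still need 3.4 mg).
Take 2.615 servings of canned tuna: +3.4 mg iron for $4.58 (total $6.58, still need 0.0 mg).
Filling from the cheapest source first is optimal under one linear minimum: $6.58.

$6.58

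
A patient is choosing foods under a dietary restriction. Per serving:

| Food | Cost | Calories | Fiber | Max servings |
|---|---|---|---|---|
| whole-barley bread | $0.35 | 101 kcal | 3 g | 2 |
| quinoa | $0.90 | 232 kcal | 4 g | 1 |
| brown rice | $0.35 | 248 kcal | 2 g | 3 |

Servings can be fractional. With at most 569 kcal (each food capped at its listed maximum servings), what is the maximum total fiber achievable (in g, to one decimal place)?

Fiber per kcal: whole-barley bread 0.0297, quinoa 0.01724, brown rice 0.008065.
Take 2 servings of whole-barley bread: uses 202 kcal, +6.0 g fiber (running total 6.0 g).
Take 1 serving of quinoa: uses 232 kcal, +4.0 g fiber (running total 10.0 g).
Take 0.5444 servings of brown rice: uses 135 kcal, +1.1 g fiber (running total 11.1 g).
Filling greedily by fiber-per-kcal is optimal for one linear limit, giving 11.1 g.

11.1 g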